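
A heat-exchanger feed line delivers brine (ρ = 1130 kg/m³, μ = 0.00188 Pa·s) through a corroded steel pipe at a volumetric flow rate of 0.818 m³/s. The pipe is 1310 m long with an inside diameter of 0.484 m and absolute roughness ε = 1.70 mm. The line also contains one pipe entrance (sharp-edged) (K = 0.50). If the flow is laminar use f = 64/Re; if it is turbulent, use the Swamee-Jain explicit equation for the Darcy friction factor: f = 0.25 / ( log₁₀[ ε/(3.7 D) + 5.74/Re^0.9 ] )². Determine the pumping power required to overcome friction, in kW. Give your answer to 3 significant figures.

Cross-sectional area A = πD²/4 = π(0.484)²/4 = 0.184 m²; mean velocity V = Q/A = 0.818/0.184 = 4.446 m/s.
Reynolds number Re = ρVD/μ = 1130 · 4.446 · 0.484 / 0.00188 = 1.293e+06.
Re > 4000 → turbulent. Relative roughness ε/D = 0.0017/0.484 = 0.00351. Swamee-Jain: f = 0.25/(log₁₀[0.00351/3.7 + 5.74/1.293e+06^0.9])² = 0.25/(log₁₀[0.000949 + 1.81e-05])² = 0.25/(-3.014)² = 0.02751.
Total minor-loss coefficient ΣK = 1·0.5 = 0.5.
ΔP = [f·L/D + ΣK]·(ρV²/2) = [0.02751·1310/0.484 + 0.5]·(1130·4.446²/2) = [74.47 + 0.5]·1.117e+04 = 8.373e+05 Pa.
Pumping power P = QΔP = 0.818·8.373e+05 = 684900 W = 685 kW.

P ≈ 685 kW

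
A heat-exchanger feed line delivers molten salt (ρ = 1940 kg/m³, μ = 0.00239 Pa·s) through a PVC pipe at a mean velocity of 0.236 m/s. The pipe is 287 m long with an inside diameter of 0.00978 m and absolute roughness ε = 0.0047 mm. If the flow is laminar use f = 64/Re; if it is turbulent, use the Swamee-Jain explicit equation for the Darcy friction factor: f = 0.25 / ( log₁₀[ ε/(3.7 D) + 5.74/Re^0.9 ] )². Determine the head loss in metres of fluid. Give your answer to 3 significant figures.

h_f ≈ 2.85 m

Reynolds number Re = ρVD/μ = 1940 · 0.236 · 0.00978 / 0.00239 = 1874.
Re < 2300 → laminar flow, so f = 64/Re = 64/1874 = 0.03416 (the turbulent correlation is not needed).
Darcy-Weisbach: ΔP = f(L/D)(ρV²/2) = 0.03416·(287/0.00978)·(1940·0.236²/2) = 0.03416·2.935e+04·54.03 = 5.416e+04 Pa.
Head loss h_f = ΔP/(ρg) = 5.416e+04/(1940·9.81) = 2.85 m.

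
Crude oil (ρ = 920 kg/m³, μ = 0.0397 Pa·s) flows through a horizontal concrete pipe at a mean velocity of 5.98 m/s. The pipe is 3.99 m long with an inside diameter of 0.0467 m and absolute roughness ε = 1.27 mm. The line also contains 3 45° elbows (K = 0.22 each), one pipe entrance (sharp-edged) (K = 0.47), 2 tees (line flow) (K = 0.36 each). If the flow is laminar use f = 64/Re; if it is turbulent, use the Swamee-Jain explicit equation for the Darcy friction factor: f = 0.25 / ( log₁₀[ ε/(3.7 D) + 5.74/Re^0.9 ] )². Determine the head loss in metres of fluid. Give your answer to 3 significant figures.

Reynolds number Re = ρVD/μ = 920 · 5.98 · 0.0467 / 0.0397 = 6472.
Re > 4000 → turbulent. Relative roughness ε/D = 0.00127/0.0467 = 0.0272. Swamee-Jain: f = 0.25/(log₁₀[0.0272/3.7 + 5.74/6472^0.9])² = 0.25/(log₁₀[0.00735 + 0.00213])² = 0.25/(-2.023)² = 0.06108.
Total minor-loss coefficient ΣK = 3·0.22 + 1·0.47 + 2·0.36 = 1.85.
ΔP = [f·L/D + ΣK]·(ρV²/2) = [0.06108·3.99/0.0467 + 1.85]·(920·5.98²/2) = [5.219 + 1.85]·1.645e+04 = 1.163e+05 Pa.
Head loss h_f = ΔP/(ρg) = 1.163e+05/(920·9.81) = 12.9 m.

h_f ≈ 12.9 m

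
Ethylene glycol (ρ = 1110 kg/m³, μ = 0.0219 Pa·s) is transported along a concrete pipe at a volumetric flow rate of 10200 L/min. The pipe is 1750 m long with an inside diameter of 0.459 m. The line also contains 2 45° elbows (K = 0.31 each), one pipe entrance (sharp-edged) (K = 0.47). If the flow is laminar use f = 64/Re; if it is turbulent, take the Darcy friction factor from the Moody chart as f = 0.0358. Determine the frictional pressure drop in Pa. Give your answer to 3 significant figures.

Q = 10200 L/min = 10200/60000 = 0.17 m³/s.
Cross-sectional area A = πD²/4 = π(0.459)²/4 = 0.1655 m²; mean velocity V = Q/A = 0.17/0.1655 = 1.027 m/s.
Reynolds number Re = ρVD/μ = 1110 · 1.027 · 0.459 / 0.0219 = 2.39e+04.
Re > 4000 → turbulent; use the Moody-chart value f = 0.0358.
Total minor-loss coefficient ΣK = 2·0.31 + 1·0.47 = 1.09.
ΔP = [f·L/D + ΣK]·(ρV²/2) = [0.0358·1750/0.459 + 1.09]·(1110·1.027²/2) = [136.5 + 1.09]·585.8 = 8.06e+04 Pa.

ΔP ≈ 80600 Pa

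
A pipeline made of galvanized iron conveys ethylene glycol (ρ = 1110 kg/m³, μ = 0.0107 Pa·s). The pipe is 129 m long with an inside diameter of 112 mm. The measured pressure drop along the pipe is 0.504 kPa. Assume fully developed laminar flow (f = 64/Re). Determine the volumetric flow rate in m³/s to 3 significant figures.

For laminar flow, f = 64/Re with Re = ρVD/μ, so Darcy-Weisbach reduces to ΔP = 32μLV/D². Solving for V: V = ΔP·D²/(32μL) = 504·(0.112)²/(32·0.0107·129) = 0.1431 m/s.
Check: Re = ρVD/μ = 1110·0.1431·0.112/0.0107 = 1663 < 2300, so the laminar assumption holds.
Q = V·A = 0.1431·(π/4·0.112²) = 0.00141 m³/s = 0.00141 m³/s.

Q ≈ 0.00141 m³/s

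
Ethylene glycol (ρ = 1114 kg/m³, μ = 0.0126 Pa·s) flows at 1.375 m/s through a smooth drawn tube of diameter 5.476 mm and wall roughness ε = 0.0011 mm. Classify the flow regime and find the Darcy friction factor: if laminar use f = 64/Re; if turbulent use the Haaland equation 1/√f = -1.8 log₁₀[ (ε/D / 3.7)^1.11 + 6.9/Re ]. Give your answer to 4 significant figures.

Re = ρVD/μ = 1114·1.375·0.005476/0.0126 = 665.7.
Re < 2300 → laminar, so f = 64/Re = 0.09614 (roughness is irrelevant in laminar flow).

f ≈ 0.09614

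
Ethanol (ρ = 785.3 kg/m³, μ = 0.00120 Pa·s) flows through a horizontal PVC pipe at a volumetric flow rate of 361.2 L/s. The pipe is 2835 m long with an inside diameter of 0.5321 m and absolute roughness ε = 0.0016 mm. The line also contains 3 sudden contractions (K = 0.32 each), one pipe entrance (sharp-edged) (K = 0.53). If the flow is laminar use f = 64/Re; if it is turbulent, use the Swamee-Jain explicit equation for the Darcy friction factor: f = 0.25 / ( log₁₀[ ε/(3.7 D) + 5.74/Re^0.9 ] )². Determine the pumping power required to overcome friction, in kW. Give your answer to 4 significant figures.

Q = 361.2 L/s = 361.2/1000 = 0.3612 m³/s.
Cross-sectional area A = πD²/4 = π(0.5321)²/4 = 0.2224 m²; mean velocity V = Q/A = 0.3612/0.2224 = 1.624 m/s.
Reynolds number Re = ρVD/μ = 785.3 · 1.624 · 0.5321 / 0.0012 = 5.656e+05.
Re > 4000 → turbulent. Relative roughness ε/D = 1.6e-06/0.5321 = 3.01e-06. Swamee-Jain: f = 0.25/(log₁₀[3.01e-06/3.7 + 5.74/5.656e+05^0.9])² = 0.25/(log₁₀[8.13e-07 + 3.82e-05])² = 0.25/(-4.409)² = 0.01286.
Total minor-loss coefficient ΣK = 3·0.32 + 1·0.53 = 1.49.
ΔP = [f·L/D + ΣK]·(ρV²/2) = [0.01286·2835/0.5321 + 1.49]·(785.3·1.624²/2) = [68.51 + 1.49]·1036 = 7.252e+04 Pa.
Pumping power P = QΔP = 0.3612·7.252e+04 = 26195 W = 26.20 kW.

P ≈ 26.20 kW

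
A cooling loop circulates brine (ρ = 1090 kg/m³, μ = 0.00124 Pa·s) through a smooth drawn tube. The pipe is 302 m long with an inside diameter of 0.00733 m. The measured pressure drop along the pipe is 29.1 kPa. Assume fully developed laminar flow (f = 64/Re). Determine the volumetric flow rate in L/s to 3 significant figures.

Q ≈ 0.00551 L/s

For laminar flow, f = 64/Re with Re = ρVD/μ, so Darcy-Weisbach reduces to ΔP = 32μLV/D². Solving for V: V = ΔP·D²/(32μL) = 2.91e+04·(0.00733)²/(32·0.00124·302) = 0.1305 m/s.
Check: Re = ρVD/μ = 1090·0.1305·0.00733/0.00124 = 840.7 < 2300, so the laminar assumption holds.
Q = V·A = 0.1305·(π/4·0.00733²) = 5.506e-06 m³/s = 0.00551 L/s.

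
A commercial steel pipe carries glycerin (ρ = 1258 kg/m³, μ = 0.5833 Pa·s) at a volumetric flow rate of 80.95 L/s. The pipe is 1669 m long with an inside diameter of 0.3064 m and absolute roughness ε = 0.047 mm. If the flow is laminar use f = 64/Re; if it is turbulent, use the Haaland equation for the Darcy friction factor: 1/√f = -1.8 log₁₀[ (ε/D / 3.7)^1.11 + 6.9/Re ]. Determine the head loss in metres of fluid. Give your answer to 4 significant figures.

Q = 80.95 L/s = 80.95/1000 = 0.08095 m³/s.
Cross-sectional area A = πD²/4 = π(0.3064)²/4 = 0.07373 m²; mean velocity V = Q/A = 0.08095/0.07373 = 1.098 m/s.
Reynolds number Re = ρVD/μ = 1258 · 1.098 · 0.3064 / 0.583 = 725.5.
Re < 2300 → laminar flow, so f = 64/Re = 64/725.5 = 0.08822 (the turbulent correlation is not needed).
Darcy-Weisbach: ΔP = f(L/D)(ρV²/2) = 0.08822·(1669/0.3064)·(1258·1.098²/2) = 0.08822·5447·758.1 = 3.643e+05 Pa.
Head loss h_f = ΔP/(ρg) = 3.643e+05/(1258·9.81) = 29.52 m.

h_f ≈ 29.52 m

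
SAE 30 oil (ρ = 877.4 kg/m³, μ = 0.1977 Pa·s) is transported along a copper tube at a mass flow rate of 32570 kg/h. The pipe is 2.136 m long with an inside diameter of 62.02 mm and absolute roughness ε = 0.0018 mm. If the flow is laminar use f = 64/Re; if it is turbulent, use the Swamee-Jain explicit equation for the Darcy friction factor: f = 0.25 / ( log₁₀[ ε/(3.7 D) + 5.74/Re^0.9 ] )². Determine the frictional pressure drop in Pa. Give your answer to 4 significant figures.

ṁ = 32570 kg/h = 32570/3600 = 9.047 kg/s.
A = πD²/4 = π(0.06202)²/4 = 0.003021 m²; mean velocity V = ṁ/(ρA) = 9.047/(877.4 · 0.003021) = 3.413 m/s.
Reynolds number Re = ρVD/μ = 877.4 · 3.413 · 0.06202 / 0.198 = 939.5.
Re < 2300 → laminar flow, so f = 64/Re = 64/939.5 = 0.06812 (the turbulent correlation is not needed).
Darcy-Weisbach: ΔP = f(L/D)(ρV²/2) = 0.06812·(2.136/0.06202)·(877.4·3.413²/2) = 0.06812·34.44·5111 = 1.199e+04 Pa.

ΔP ≈ 11990 Pa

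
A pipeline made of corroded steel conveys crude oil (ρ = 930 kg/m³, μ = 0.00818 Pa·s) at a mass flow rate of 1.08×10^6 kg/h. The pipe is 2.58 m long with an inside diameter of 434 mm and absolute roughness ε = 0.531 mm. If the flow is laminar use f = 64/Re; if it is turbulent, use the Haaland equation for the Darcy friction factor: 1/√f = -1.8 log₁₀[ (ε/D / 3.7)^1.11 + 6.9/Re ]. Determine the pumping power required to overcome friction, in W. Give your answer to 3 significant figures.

P ≈ 95.8 W

ṁ = 1.08×10^6 kg/h = 1.08×10^6/3600 = 300 kg/s.
A = πD²/4 = π(0.434)²/4 = 0.1479 m²; mean velocity V = ṁ/(ρA) = 300/(930 · 0.1479) = 2.181 m/s.
Reynolds number Re = ρVD/μ = 930 · 2.181 · 0.434 / 0.00818 = 1.076e+05.
Re > 4000 → turbulent. Relative roughness ε/D = 0.000531/0.434 = 0.00122. Haaland: 1/√f = -1.8 log₁₀[(0.00122/3.7)^1.11 + 6.9/1.076e+05] = -1.8 log₁₀[0.000137 + 6.41e-05] = 6.654, so f = 0.02259.
Darcy-Weisbach: ΔP = f(L/D)(ρV²/2) = 0.02259·(2.58/0.434)·(930·2.181²/2) = 0.02259·5.945·2211 = 296.9 Pa.
Q = ṁ/ρ = 300/930 = 0.3226 m³/s.
Pumping power P = QΔP = 0.3226·296.9 = 95.76 W = 95.8 W.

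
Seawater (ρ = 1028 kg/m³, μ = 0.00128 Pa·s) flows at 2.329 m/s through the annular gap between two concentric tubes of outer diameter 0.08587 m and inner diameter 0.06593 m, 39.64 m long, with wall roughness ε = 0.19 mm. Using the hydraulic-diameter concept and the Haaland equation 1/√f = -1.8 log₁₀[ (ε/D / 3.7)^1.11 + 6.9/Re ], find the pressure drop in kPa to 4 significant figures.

Hydraulic diameter D_h = 4A/P = D_o - D_i = 0.08587 - 0.06593 = 0.01994 m.
Re = ρVD_h/μ = 1028·2.329·0.01994/0.00128 = 3.73e+04.
ε/D_h = 0.00019/0.01994 = 0.00953; Haaland gives 1/√f = -1.8 log₁₀[0.00134+0.000185] = 5.072, so f = 0.03887.
ΔP = f(L/D_h)(ρV²/2) = 0.03887·39.64/0.01994·2788 = 2.155e+05 Pa.
ΔP = 215.5 kPa.

ΔP ≈ 215.5 kPa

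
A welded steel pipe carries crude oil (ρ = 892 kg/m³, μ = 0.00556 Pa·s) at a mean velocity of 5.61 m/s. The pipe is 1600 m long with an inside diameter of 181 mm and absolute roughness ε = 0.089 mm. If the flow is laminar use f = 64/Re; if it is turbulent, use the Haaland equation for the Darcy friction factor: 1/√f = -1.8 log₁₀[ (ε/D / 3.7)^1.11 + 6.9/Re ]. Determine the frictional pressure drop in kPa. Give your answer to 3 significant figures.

ΔP ≈ 2350 kPa

Reynolds number Re = ρVD/μ = 892 · 5.61 · 0.181 / 0.00556 = 1.629e+05.
Re > 4000 → turbulent. Relative roughness ε/D = 8.9e-05/0.181 = 0.000492. Haaland: 1/√f = -1.8 log₁₀[(0.000492/3.7)^1.11 + 6.9/1.629e+05] = -1.8 log₁₀[4.98e-05 + 4.24e-05] = 7.264, so f = 0.01895.
Darcy-Weisbach: ΔP = f(L/D)(ρV²/2) = 0.01895·(1600/0.181)·(892·5.61²/2) = 0.01895·8840·1.404e+04 = 2.352e+06 Pa.
ΔP = 2.352e+06 Pa = 2350 kPa.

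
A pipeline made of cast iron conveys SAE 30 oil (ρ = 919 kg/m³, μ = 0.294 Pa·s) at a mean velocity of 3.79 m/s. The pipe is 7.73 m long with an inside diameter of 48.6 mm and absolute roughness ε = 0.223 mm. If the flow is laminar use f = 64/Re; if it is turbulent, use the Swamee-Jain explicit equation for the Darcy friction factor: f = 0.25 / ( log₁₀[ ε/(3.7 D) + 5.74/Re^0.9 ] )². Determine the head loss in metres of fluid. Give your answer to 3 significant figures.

Reynolds number Re = ρVD/μ = 919 · 3.79 · 0.0486 / 0.294 = 575.8.
Re < 2300 → laminar flow, so f = 64/Re = 64/575.8 = 0.1112 (the turbulent correlation is not needed).
Darcy-Weisbach: ΔP = f(L/D)(ρV²/2) = 0.1112·(7.73/0.0486)·(919·3.79²/2) = 0.1112·159.1·6600 = 1.167e+05 Pa.
Head loss h_f = ΔP/(ρg) = 1.167e+05/(919·9.81) = 12.9 m.

h_f ≈ 12.9 m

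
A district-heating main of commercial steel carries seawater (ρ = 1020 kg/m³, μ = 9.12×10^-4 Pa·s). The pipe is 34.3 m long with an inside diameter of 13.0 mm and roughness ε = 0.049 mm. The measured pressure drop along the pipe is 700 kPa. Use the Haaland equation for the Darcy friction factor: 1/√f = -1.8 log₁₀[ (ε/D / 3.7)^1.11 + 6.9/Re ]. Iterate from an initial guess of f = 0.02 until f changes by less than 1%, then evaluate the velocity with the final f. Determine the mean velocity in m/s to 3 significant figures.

Rearranging Darcy-Weisbach: V = √(2·ΔP·D/(f·L·ρ)). With ε/D = 4.9e-05/0.013 = 0.00377, iterate starting from f = 0.02:
  f = 0.02 → V = √(2·7e+05·0.013/(0.02·34.3·1020)) = 5.1 m/s; Re = ρVD/μ = 7.415e+04; f → 0.02933
  f = 0.02933 → V = 4.211 m/s; Re = 6.123e+04; f → 0.0296
Converged (Δf/f < 1%). With the final f = 0.0296: V = √(2·7e+05·0.013/(0.0296·34.3·1020)) = 4.192 m/s.

V ≈ 4.19 m/s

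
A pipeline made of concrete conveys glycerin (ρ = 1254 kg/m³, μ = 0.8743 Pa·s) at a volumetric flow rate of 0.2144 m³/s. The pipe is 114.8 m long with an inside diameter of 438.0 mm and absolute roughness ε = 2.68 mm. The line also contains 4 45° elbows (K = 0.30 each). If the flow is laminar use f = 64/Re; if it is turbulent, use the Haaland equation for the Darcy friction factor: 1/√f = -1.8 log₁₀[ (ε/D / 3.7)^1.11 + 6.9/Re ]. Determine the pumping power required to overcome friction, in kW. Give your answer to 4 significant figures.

Cross-sectional area A = πD²/4 = π(0.438)²/4 = 0.1507 m²; mean velocity V = Q/A = 0.2144/0.1507 = 1.423 m/s.
Reynolds number Re = ρVD/μ = 1254 · 1.423 · 0.438 / 0.874 = 893.9.
Re < 2300 → laminar flow, so f = 64/Re = 64/893.9 = 0.07159 (the turbulent correlation is not needed).
Total minor-loss coefficient ΣK = 4·0.3 = 1.2.
ΔP = [f·L/D + ΣK]·(ρV²/2) = [0.07159·114.8/0.438 + 1.2]·(1254·1.423²/2) = [18.77 + 1.2]·1270 = 2.535e+04 Pa.
Pumping power P = QΔP = 0.2144·2.535e+04 = 5434.2 W = 5.434 kW.

P ≈ 5.434 kW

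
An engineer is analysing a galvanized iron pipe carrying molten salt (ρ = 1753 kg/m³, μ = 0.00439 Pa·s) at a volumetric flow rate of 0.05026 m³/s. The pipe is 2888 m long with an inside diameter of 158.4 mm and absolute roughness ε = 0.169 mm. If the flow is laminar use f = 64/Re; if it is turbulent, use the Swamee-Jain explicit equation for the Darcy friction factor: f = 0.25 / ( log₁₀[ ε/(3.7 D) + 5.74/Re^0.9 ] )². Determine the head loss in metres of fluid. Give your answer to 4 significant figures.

Cross-sectional area A = πD²/4 = π(0.1584)²/4 = 0.01971 m²; mean velocity V = Q/A = 0.05026/0.01971 = 2.55 m/s.
Reynolds number Re = ρVD/μ = 1753 · 2.55 · 0.1584 / 0.00439 = 1.613e+05.
Re > 4000 → turbulent. Relative roughness ε/D = 0.000169/0.1584 = 0.00107. Swamee-Jain: f = 0.25/(log₁₀[0.00107/3.7 + 5.74/1.613e+05^0.9])² = 0.25/(log₁₀[0.000288 + 0.000118])² = 0.25/(-3.391)² = 0.02174.
Darcy-Weisbach: ΔP = f(L/D)(ρV²/2) = 0.02174·(2888/0.1584)·(1753·2.55²/2) = 0.02174·1.823e+04·5702 = 2.26e+06 Pa.
Head loss h_f = ΔP/(ρg) = 2.26e+06/(1753·9.81) = 131.4 m.

h_f ≈ 131.4 m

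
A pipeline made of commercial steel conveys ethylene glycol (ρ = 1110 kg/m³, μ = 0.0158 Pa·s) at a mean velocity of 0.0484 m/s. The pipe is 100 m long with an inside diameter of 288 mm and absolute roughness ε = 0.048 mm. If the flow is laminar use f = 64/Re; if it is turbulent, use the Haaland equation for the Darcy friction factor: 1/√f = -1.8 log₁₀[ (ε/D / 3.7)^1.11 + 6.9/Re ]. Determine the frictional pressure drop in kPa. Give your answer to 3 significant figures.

ΔP ≈ 0.0295 kPa

Reynolds number Re = ρVD/μ = 1110 · 0.0484 · 0.288 / 0.0158 = 979.3.
Re < 2300 → laminar flow, so f = 64/Re = 64/979.3 = 0.06535 (the turbulent correlation is not needed).
Darcy-Weisbach: ΔP = f(L/D)(ρV²/2) = 0.06535·(100/0.288)·(1110·0.0484²/2) = 0.06535·347.2·1.3 = 29.5 Pa.
ΔP = 29.5 Pa = 0.0295 kPa.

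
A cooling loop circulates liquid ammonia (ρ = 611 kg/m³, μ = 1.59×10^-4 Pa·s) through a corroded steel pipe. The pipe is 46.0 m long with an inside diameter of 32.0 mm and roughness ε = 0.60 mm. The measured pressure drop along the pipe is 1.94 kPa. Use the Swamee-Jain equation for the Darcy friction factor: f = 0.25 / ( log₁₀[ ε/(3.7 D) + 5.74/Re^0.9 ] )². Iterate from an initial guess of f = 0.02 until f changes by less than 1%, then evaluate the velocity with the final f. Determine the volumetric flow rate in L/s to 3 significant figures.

Q ≈ 0.241 L/s

Rearranging Darcy-Weisbach: V = √(2·ΔP·D/(f·L·ρ)). With ε/D = 0.0006/0.032 = 0.0187, iterate starting from f = 0.02:
  f = 0.02 → V = √(2·1940·0.032/(0.02·46·611)) = 0.47 m/s; Re = ρVD/μ = 5.779e+04; f → 0.0485
  f = 0.0485 → V = 0.3018 m/s; Re = 3.711e+04; f → 0.049
  f = 0.049 → V = 0.3003 m/s; Re = 3.692e+04; f → 0.04901
Converged (Δf/f < 1%). With the final f = 0.04901: V = √(2·1940·0.032/(0.04901·46·611)) = 0.3002 m/s.
Q = V·A = 0.3002·(π/4·0.032²) = 0.0002415 m³/s = 0.241 L/s.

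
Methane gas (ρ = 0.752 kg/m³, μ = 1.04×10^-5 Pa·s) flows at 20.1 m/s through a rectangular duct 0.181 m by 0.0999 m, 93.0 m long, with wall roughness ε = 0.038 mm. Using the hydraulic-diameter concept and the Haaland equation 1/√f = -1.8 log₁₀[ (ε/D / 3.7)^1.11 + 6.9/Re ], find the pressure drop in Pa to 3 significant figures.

ΔP ≈ 1930 Pa

Hydraulic diameter D_h = 4A/P = 4·(0.181·0.0999)/(2·(0.181+0.0999)) = 0.07233/0.5618 = 0.1287 m.
Re = ρVD_h/μ = 0.752·20.1·0.1287/1.04e-05 = 1.871e+05.
ε/D_h = 3.8e-05/0.1287 = 0.000295; Haaland gives 1/√f = -1.8 log₁₀[2.83e-05+3.69e-05] = 7.535, so f = 0.01761.
ΔP = f(L/D_h)(ρV²/2) = 0.01761·93/0.1287·151.9 = 1933 Pa.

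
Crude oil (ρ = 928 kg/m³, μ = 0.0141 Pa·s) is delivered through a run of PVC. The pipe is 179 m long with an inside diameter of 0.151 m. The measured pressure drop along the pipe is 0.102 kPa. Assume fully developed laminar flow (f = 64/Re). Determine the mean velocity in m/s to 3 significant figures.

For laminar flow, f = 64/Re with Re = ρVD/μ, so Darcy-Weisbach reduces to ΔP = 32μLV/D². Solving for V: V = ΔP·D²/(32μL) = 102·(0.151)²/(32·0.0141·179) = 0.0288 m/s.
Check: Re = ρVD/μ = 928·0.0288·0.151/0.0141 = 286.2 < 2300, so the laminar assumption holds.

V ≈ 0.0288 m/s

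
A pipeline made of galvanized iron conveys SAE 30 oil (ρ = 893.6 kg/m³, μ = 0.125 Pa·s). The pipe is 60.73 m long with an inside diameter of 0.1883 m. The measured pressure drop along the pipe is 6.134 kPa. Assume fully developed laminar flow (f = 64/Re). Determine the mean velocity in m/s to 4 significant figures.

For laminar flow, f = 64/Re with Re = ρVD/μ, so Darcy-Weisbach reduces to ΔP = 32μLV/D². Solving for V: V = ΔP·D²/(32μL) = 6134·(0.1883)²/(32·0.125·60.73) = 0.8953 m/s.
Check: Re = ρVD/μ = 893.6·0.8953·0.1883/0.125 = 1205 < 2300, so the laminar assumption holds.

V ≈ 0.8953 m/s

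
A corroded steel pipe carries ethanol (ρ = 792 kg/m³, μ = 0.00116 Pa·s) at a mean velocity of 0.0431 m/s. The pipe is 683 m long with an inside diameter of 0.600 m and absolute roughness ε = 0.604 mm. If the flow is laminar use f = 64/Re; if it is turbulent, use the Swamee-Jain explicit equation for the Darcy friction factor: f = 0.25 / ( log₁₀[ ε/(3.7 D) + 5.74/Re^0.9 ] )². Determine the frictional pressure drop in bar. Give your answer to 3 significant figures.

Reynolds number Re = ρVD/μ = 792 · 0.0431 · 0.6 / 0.00116 = 1.766e+04.
Re > 4000 → turbulent. Relative roughness ε/D = 0.000604/0.6 = 0.00101. Swamee-Jain: f = 0.25/(log₁₀[0.00101/3.7 + 5.74/1.766e+04^0.9])² = 0.25/(log₁₀[0.000272 + 0.000864])² = 0.25/(-2.944)² = 0.02884.
Darcy-Weisbach: ΔP = f(L/D)(ρV²/2) = 0.02884·(683/0.6)·(792·0.0431²/2) = 0.02884·1138·0.7356 = 24.15 Pa.
ΔP = 24.15 Pa = 2.41×10^-4 bar.

ΔP ≈ 2.41×10^-4 bar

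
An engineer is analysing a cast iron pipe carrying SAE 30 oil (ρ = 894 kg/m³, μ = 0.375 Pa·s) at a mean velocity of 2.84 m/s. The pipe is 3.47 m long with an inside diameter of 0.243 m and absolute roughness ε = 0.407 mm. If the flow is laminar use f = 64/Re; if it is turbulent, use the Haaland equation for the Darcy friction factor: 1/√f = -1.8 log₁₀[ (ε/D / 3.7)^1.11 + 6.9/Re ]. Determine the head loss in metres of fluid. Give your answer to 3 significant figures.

Reynolds number Re = ρVD/μ = 894 · 2.84 · 0.243 / 0.375 = 1645.
Re < 2300 → laminar flow, so f = 64/Re = 64/1645 = 0.0389 (the turbulent correlation is not needed).
Darcy-Weisbach: ΔP = f(L/D)(ρV²/2) = 0.0389·(3.47/0.243)·(894·2.84²/2) = 0.0389·14.28·3605 = 2003 Pa.
Head loss h_f = ΔP/(ρg) = 2003/(894·9.81) = 0.228 m.

h_f ≈ 0.228 m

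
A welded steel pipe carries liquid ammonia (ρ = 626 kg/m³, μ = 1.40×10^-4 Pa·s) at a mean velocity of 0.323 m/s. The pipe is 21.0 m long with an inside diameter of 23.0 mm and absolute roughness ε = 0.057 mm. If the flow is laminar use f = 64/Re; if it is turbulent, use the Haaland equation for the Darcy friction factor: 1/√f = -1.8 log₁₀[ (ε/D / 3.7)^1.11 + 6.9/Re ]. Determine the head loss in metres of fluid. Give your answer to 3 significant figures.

h_f ≈ 0.138 m

Reynolds number Re = ρVD/μ = 626 · 0.323 · 0.023 / 0.00014 = 3.322e+04.
Re > 4000 → turbulent. Relative roughness ε/D = 5.7e-05/0.023 = 0.00248. Haaland: 1/√f = -1.8 log₁₀[(0.00248/3.7)^1.11 + 6.9/3.322e+04] = -1.8 log₁₀[0.0003 + 0.000208] = 5.93, so f = 0.02844.
Darcy-Weisbach: ΔP = f(L/D)(ρV²/2) = 0.02844·(21/0.023)·(626·0.323²/2) = 0.02844·913·32.65 = 847.8 Pa.
Head loss h_f = ΔP/(ρg) = 847.8/(626·9.81) = 0.138 m.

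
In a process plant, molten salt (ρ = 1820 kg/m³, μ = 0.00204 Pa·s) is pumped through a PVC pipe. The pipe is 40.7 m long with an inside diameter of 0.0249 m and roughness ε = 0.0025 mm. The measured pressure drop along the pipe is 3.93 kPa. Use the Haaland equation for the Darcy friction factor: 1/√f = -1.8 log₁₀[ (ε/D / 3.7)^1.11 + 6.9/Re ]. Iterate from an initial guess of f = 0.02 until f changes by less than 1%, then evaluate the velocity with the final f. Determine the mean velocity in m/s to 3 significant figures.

V ≈ 0.272 m/s

Rearranging Darcy-Weisbach: V = √(2·ΔP·D/(f·L·ρ)). With ε/D = 2.5e-06/0.0249 = 0.0001, iterate starting from f = 0.02:
  f = 0.02 → V = √(2·3930·0.0249/(0.02·40.7·1820)) = 0.3635 m/s; Re = ρVD/μ = 8074; f → 0.03288
  f = 0.03288 → V = 0.2835 m/s; Re = 6298; f → 0.0353
  f = 0.0353 → V = 0.2736 m/s; Re = 6078; f → 0.03567
  f = 0.03567 → V = 0.2722 m/s; Re = 6046; f → 0.03572
Converged (Δf/f < 1%). With the final f = 0.03572: V = √(2·3930·0.0249/(0.03572·40.7·1820)) = 0.272 m/s.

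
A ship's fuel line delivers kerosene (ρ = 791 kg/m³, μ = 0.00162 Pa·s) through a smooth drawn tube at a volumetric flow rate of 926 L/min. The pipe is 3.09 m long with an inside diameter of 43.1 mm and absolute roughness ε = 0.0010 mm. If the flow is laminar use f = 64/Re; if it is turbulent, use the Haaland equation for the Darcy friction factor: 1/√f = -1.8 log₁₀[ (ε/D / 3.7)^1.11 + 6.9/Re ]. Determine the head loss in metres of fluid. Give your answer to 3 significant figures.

h_f ≈ 6.27 m

Q = 926 L/min = 926/60000 = 0.01543 m³/s.
Cross-sectional area A = πD²/4 = π(0.0431)²/4 = 0.001459 m²; mean velocity V = Q/A = 0.01543/0.001459 = 10.58 m/s.
Reynolds number Re = ρVD/μ = 791 · 10.58 · 0.0431 / 0.00162 = 2.226e+05.
Re > 4000 → turbulent. Relative roughness ε/D = 1e-06/0.0431 = 2.32e-05. Haaland: 1/√f = -1.8 log₁₀[(2.32e-05/3.7)^1.11 + 6.9/2.226e+05] = -1.8 log₁₀[1.68e-06 + 3.1e-05] = 8.074, so f = 0.01534.
Darcy-Weisbach: ΔP = f(L/D)(ρV²/2) = 0.01534·(3.09/0.0431)·(791·10.58²/2) = 0.01534·71.69·4.426e+04 = 4.867e+04 Pa.
Head loss h_f = ΔP/(ρg) = 4.867e+04/(791·9.81) = 6.27 m.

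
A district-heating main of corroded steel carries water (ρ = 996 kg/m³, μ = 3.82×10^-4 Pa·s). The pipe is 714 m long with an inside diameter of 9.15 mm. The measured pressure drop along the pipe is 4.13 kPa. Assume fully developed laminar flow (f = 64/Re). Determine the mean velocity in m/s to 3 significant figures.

V ≈ 0.0396 m/s

For laminar flow, f = 64/Re with Re = ρVD/μ, so Darcy-Weisbach reduces to ΔP = 32μLV/D². Solving for V: V = ΔP·D²/(32μL) = 4130·(0.00915)²/(32·0.000382·714) = 0.03962 m/s.
Check: Re = ρVD/μ = 996·0.03962·0.00915/0.000382 = 945.1 < 2300, so the laminar assumption holds.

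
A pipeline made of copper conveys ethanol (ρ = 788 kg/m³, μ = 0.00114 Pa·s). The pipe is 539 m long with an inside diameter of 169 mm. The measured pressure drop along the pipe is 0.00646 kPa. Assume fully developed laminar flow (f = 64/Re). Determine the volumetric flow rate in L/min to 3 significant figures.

Q ≈ 12.6 L/min

For laminar flow, f = 64/Re with Re = ρVD/μ, so Darcy-Weisbach reduces to ΔP = 32μLV/D². Solving for V: V = ΔP·D²/(32μL) = 6.46·(0.169)²/(32·0.00114·539) = 0.009383 m/s.
Check: Re = ρVD/μ = 788·0.009383·0.169/0.00114 = 1096 < 2300, so the laminar assumption holds.
Q = V·A = 0.009383·(π/4·0.169²) = 0.0002105 m³/s = 12.6 L/min.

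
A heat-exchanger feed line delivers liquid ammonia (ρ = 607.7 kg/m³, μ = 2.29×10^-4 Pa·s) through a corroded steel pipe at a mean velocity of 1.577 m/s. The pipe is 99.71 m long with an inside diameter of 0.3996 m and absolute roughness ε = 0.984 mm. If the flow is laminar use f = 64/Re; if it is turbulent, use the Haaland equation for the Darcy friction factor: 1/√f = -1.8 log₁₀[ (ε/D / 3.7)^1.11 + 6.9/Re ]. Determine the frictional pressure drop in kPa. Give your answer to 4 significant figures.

ΔP ≈ 4.696 kPa

Reynolds number Re = ρVD/μ = 607.7 · 1.577 · 0.3996 / 0.000229 = 1.672e+06.
Re > 4000 → turbulent. Relative roughness ε/D = 0.000984/0.3996 = 0.00246. Haaland: 1/√f = -1.8 log₁₀[(0.00246/3.7)^1.11 + 6.9/1.672e+06] = -1.8 log₁₀[0.000298 + 4.13e-06] = 6.337, so f = 0.02491.
Darcy-Weisbach: ΔP = f(L/D)(ρV²/2) = 0.02491·(99.71/0.3996)·(607.7·1.577²/2) = 0.02491·249.5·755.7 = 4696 Pa.
ΔP = 4696 Pa = 4.696 kPa.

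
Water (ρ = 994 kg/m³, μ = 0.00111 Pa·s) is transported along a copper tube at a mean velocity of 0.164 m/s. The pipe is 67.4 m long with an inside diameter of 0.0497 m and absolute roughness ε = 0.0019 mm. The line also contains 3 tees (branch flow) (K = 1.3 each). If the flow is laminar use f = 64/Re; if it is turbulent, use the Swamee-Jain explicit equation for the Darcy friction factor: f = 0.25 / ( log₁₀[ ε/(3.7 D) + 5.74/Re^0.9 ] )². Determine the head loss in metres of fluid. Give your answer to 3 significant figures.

h_f ≈ 0.0684 m

Reynolds number Re = ρVD/μ = 994 · 0.164 · 0.0497 / 0.00111 = 7299.
Re > 4000 → turbulent. Relative roughness ε/D = 1.9e-06/0.0497 = 3.82e-05. Swamee-Jain: f = 0.25/(log₁₀[3.82e-05/3.7 + 5.74/7299^0.9])² = 0.25/(log₁₀[1.03e-05 + 0.00191])² = 0.25/(-2.716)² = 0.0339.
Total minor-loss coefficient ΣK = 3·1.3 = 3.9.
ΔP = [f·L/D + ΣK]·(ρV²/2) = [0.0339·67.4/0.0497 + 3.9]·(994·0.164²/2) = [45.97 + 3.9]·13.37 = 666.6 Pa.
Head loss h_f = ΔP/(ρg) = 666.6/(994·9.81) = 0.0684 m.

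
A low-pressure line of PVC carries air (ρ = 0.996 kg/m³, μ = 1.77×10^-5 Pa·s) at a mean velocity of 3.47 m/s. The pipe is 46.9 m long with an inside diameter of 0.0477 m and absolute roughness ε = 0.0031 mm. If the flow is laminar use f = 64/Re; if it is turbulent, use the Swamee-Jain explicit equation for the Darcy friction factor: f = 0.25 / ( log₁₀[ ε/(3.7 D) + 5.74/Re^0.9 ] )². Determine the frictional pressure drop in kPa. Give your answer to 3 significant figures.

ΔP ≈ 0.187 kPa

Reynolds number Re = ρVD/μ = 0.996 · 3.47 · 0.0477 / 1.77e-05 = 9314.
Re > 4000 → turbulent. Relative roughness ε/D = 3.1e-06/0.0477 = 6.5e-05. Swamee-Jain: f = 0.25/(log₁₀[6.5e-05/3.7 + 5.74/9314^0.9])² = 0.25/(log₁₀[1.76e-05 + 0.00154])² = 0.25/(-2.808)² = 0.0317.
Darcy-Weisbach: ΔP = f(L/D)(ρV²/2) = 0.0317·(46.9/0.0477)·(0.996·3.47²/2) = 0.0317·983.2·5.996 = 186.9 Pa.
ΔP = 186.9 Pa = 0.187 kPa.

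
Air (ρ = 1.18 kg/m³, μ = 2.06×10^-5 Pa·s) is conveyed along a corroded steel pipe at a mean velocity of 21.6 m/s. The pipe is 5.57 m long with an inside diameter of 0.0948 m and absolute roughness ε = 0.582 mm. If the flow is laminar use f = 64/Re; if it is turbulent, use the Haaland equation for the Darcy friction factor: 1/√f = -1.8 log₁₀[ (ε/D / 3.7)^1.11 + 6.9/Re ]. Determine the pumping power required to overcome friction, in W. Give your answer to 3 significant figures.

P ≈ 81.5 W

Reynolds number Re = ρVD/μ = 1.18 · 21.6 · 0.0948 / 2.06e-05 = 1.173e+05.
Re > 4000 → turbulent. Relative roughness ε/D = 0.000582/0.0948 = 0.00614. Haaland: 1/√f = -1.8 log₁₀[(0.00614/3.7)^1.11 + 6.9/1.173e+05] = -1.8 log₁₀[0.000821 + 5.88e-05] = 5.5, so f = 0.03305.
Darcy-Weisbach: ΔP = f(L/D)(ρV²/2) = 0.03305·(5.57/0.0948)·(1.18·21.6²/2) = 0.03305·58.76·275.3 = 534.6 Pa.
Q = V·A = 21.6·0.007058 = 0.1525 m³/s.
Pumping power P = QΔP = 0.1525·534.6 = 81.50 W = 81.5 W.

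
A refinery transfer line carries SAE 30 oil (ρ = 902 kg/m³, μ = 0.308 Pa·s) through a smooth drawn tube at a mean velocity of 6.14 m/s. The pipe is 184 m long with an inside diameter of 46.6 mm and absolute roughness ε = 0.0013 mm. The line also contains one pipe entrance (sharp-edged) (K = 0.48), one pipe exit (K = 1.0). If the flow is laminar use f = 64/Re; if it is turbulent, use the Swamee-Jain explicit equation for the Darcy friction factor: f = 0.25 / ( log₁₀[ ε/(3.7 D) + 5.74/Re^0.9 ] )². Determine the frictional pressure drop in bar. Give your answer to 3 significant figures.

Reynolds number Re = ρVD/μ = 902 · 6.14 · 0.0466 / 0.308 = 837.9.
Re < 2300 → laminar flow, so f = 64/Re = 64/837.9 = 0.07638 (the turbulent correlation is not needed).
Total minor-loss coefficient ΣK = 1·0.48 + 1·1 = 1.48.
ΔP = [f·L/D + ΣK]·(ρV²/2) = [0.07638·184/0.0466 + 1.48]·(902·6.14²/2) = [301.6 + 1.48]·1.7e+04 = 5.153e+06 Pa.
ΔP = 5.153e+06 Pa = 51.5 bar.

ΔP ≈ 51.5 bar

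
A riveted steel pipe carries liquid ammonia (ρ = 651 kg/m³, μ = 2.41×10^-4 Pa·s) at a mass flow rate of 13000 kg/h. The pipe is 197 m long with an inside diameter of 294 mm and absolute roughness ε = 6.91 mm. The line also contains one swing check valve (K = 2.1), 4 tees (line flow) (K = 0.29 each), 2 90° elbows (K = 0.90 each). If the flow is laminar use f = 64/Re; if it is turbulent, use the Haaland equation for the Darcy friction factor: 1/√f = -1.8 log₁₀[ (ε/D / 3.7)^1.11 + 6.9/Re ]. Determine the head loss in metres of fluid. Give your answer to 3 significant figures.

h_f ≈ 0.0137 m

ṁ = 13000 kg/h = 13000/3600 = 3.611 kg/s.
A = πD²/4 = π(0.294)²/4 = 0.06789 m²; mean velocity V = ṁ/(ρA) = 3.611/(651 · 0.06789) = 0.08171 m/s.
Reynolds number Re = ρVD/μ = 651 · 0.08171 · 0.294 / 0.000241 = 6.489e+04.
Re > 4000 → turbulent. Relative roughness ε/D = 0.00691/0.294 = 0.0235. Haaland: 1/√f = -1.8 log₁₀[(0.0235/3.7)^1.11 + 6.9/6.489e+04] = -1.8 log₁₀[0.00364 + 0.000106] = 4.367, so f = 0.05243.
Total minor-loss coefficient ΣK = 1·2.1 + 4·0.29 + 2·0.9 = 5.06.
ΔP = [f·L/D + ΣK]·(ρV²/2) = [0.05243·197/0.294 + 5.06]·(651·0.08171²/2) = [35.13 + 5.06]·2.173 = 87.35 Pa.
Head loss h_f = ΔP/(ρg) = 87.35/(651·9.81) = 0.0137 m.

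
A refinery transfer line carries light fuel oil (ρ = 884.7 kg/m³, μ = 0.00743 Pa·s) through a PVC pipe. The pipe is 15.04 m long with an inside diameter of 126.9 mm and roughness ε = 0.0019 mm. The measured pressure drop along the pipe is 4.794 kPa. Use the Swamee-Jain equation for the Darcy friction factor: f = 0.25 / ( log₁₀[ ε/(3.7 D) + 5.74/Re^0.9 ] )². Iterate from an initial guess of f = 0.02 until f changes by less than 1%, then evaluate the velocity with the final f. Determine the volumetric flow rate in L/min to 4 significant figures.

Q ≈ 1499 L/min

Rearranging Darcy-Weisbach: V = √(2·ΔP·D/(f·L·ρ)). With ε/D = 1.9e-06/0.1269 = 1.5e-05, iterate starting from f = 0.02:
  f = 0.02 → V = √(2·4794·0.1269/(0.02·15.04·884.7)) = 2.138 m/s; Re = ρVD/μ = 3.231e+04; f → 0.02301
  f = 0.02301 → V = 1.993 m/s; Re = 3.012e+04; f → 0.0234
  f = 0.0234 → V = 1.977 m/s; Re = 2.987e+04; f → 0.02344
Converged (Δf/f < 1%). With the final f = 0.02344: V = √(2·4794·0.1269/(0.02344·15.04·884.7)) = 1.975 m/s.
Q = V·A = 1.975·(π/4·0.1269²) = 0.02498 m³/s = 1499 L/min.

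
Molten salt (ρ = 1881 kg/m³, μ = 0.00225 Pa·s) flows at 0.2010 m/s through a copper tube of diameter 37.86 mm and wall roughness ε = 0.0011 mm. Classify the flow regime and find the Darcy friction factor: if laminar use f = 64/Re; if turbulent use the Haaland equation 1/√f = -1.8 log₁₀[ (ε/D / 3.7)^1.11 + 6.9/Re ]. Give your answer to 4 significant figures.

f ≈ 0.03513

Re = ρVD/μ = 1881·0.201·0.03786/0.00225 = 6362.
Re > 4000 → turbulent. ε/D = 1.1e-06/0.03786 = 2.91e-05; Haaland: 1/√f = -1.8 log₁₀[2.16e-06 + 0.00108] = 5.335, so f = 0.03513.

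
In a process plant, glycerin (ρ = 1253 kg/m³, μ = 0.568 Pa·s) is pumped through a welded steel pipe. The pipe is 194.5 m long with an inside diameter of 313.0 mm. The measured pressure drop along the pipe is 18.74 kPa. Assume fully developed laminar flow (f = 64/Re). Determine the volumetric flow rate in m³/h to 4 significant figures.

Q ≈ 143.9 m³/h

For laminar flow, f = 64/Re with Re = ρVD/μ, so Darcy-Weisbach reduces to ΔP = 32μLV/D². Solving for V: V = ΔP·D²/(32μL) = 1.874e+04·(0.313)²/(32·0.568·194.5) = 0.5193 m/s.
Check: Re = ρVD/μ = 1253·0.5193·0.313/0.568 = 358.6 < 2300, so the laminar assumption holds.
Q = V·A = 0.5193·(π/4·0.313²) = 0.03996 m³/s = 143.9 m³/h.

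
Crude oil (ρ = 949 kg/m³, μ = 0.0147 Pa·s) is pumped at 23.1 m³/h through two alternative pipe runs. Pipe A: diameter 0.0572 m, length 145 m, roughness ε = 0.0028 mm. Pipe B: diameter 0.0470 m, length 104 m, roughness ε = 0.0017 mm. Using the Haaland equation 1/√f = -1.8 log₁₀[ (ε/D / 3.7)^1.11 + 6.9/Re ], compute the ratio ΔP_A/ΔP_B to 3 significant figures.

ΔP_A/ΔP_B ≈ 0.551

Pipe A: V = Q/A = 0.006417/0.00257 = 2.497 m/s; Re = 9221; ε/D = 4.9e-05; Haaland → f = 0.03163; ΔP_A = f(L/D)(ρV²/2) = 2.372e+05 Pa.
Pipe B: V = Q/A = 0.006417/0.001735 = 3.698 m/s; Re = 1.122e+04; ε/D = 3.62e-05; Haaland → f = 0.02997; ΔP_B = f(L/D)(ρV²/2) = 4.304e+05 Pa.
ΔP_A/ΔP_B = 2.372e+05/4.304e+05 = 0.551.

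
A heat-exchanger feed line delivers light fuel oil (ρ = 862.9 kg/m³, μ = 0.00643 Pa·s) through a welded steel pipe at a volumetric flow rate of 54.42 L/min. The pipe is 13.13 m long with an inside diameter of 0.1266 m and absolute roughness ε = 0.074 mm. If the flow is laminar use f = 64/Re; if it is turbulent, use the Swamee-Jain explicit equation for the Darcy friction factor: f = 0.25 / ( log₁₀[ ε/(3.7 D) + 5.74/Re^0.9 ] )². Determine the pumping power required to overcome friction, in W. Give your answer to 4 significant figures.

Q = 54.42 L/min = 54.42/60000 = 0.000907 m³/s.
Cross-sectional area A = πD²/4 = π(0.1266)²/4 = 0.01259 m²; mean velocity V = Q/A = 0.000907/0.01259 = 0.07205 m/s.
Reynolds number Re = ρVD/μ = 862.9 · 0.07205 · 0.1266 / 0.00643 = 1224.
Re < 2300 → laminar flow, so f = 64/Re = 64/1224 = 0.05228 (the turbulent correlation is not needed).
Darcy-Weisbach: ΔP = f(L/D)(ρV²/2) = 0.05228·(13.13/0.1266)·(862.9·0.07205²/2) = 0.05228·103.7·2.24 = 12.15 Pa.
Pumping power P = QΔP = 0.000907·12.15 = 0.011016 W = 0.01102 W.

P ≈ 0.01102 W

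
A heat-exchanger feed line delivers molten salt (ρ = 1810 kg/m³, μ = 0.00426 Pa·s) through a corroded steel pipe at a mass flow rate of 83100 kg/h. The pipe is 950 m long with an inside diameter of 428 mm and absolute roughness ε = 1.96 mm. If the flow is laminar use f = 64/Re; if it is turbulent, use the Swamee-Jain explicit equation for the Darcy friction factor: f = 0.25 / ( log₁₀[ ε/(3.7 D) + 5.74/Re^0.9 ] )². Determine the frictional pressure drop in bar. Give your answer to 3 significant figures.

ṁ = 83100 kg/h = 83100/3600 = 23.08 kg/s.
A = πD²/4 = π(0.428)²/4 = 0.1439 m²; mean velocity V = ṁ/(ρA) = 23.08/(1810 · 0.1439) = 0.08864 m/s.
Reynolds number Re = ρVD/μ = 1810 · 0.08864 · 0.428 / 0.00426 = 1.612e+04.
Re > 4000 → turbulent. Relative roughness ε/D = 0.00196/0.428 = 0.00458. Swamee-Jain: f = 0.25/(log₁₀[0.00458/3.7 + 5.74/1.612e+04^0.9])² = 0.25/(log₁₀[0.00124 + 0.000938])² = 0.25/(-2.662)² = 0.03527.
Darcy-Weisbach: ΔP = f(L/D)(ρV²/2) = 0.03527·(950/0.428)·(1810·0.08864²/2) = 0.03527·2220·7.111 = 556.7 Pa.
ΔP = 556.7 Pa = 0.00557 bar.

ΔP ≈ 0.00557 bar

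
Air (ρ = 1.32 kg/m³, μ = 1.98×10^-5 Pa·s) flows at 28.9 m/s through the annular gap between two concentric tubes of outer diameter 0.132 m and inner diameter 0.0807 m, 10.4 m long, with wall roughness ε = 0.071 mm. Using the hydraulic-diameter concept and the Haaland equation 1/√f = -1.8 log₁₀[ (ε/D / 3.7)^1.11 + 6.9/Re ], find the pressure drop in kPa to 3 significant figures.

Hydraulic diameter D_h = 4A/P = D_o - D_i = 0.132 - 0.0807 = 0.0513 m.
Re = ρVD_h/μ = 1.32·28.9·0.0513/1.98e-05 = 9.884e+04.
ε/D_h = 7.1e-05/0.0513 = 0.00138; Haaland gives 1/√f = -1.8 log₁₀[0.000157+6.98e-05] = 6.56, so f = 0.02324.
ΔP = f(L/D_h)(ρV²/2) = 0.02324·10.4/0.0513·551.2 = 2597 Pa.
ΔP = 2.60 kPa.

ΔP ≈ 2.60 kPa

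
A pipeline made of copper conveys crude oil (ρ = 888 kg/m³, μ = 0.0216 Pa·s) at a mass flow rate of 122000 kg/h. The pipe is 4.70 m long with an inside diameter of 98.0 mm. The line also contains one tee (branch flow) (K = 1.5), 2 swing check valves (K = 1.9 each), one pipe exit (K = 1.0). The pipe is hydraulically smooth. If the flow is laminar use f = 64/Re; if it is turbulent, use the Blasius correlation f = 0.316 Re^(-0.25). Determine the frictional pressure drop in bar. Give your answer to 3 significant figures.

ṁ = 122000 kg/h = 122000/3600 = 33.89 kg/s.
A = πD²/4 = π(0.098)²/4 = 0.007543 m²; mean velocity V = ṁ/(ρA) = 33.89/(888 · 0.007543) = 5.059 m/s.
Reynolds number Re = ρVD/μ = 888 · 5.059 · 0.098 / 0.0216 = 2.038e+04.
Re > 4000 → turbulent. Smooth-pipe (Blasius): f = 0.316 Re^(-0.25) = 0.316/(2.038e+04)^0.25 = 0.02645.
Total minor-loss coefficient ΣK = 1·1.5 + 2·1.9 + 1·1 = 6.3.
ΔP = [f·L/D + ΣK]·(ρV²/2) = [0.02645·4.7/0.098 + 6.3]·(888·5.059²/2) = [1.268 + 6.3]·1.137e+04 = 8.602e+04 Pa.
ΔP = 8.602e+04 Pa = 0.860 bar.

ΔP ≈ 0.860 bar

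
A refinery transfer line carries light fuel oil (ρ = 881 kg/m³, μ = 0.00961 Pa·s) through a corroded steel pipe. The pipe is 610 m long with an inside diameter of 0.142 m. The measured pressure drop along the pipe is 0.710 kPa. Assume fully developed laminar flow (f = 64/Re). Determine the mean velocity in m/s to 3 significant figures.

For laminar flow, f = 64/Re with Re = ρVD/μ, so Darcy-Weisbach reduces to ΔP = 32μLV/D². Solving for V: V = ΔP·D²/(32μL) = 710·(0.142)²/(32·0.00961·610) = 0.07632 m/s.
Check: Re = ρVD/μ = 881·0.07632·0.142/0.00961 = 993.5 < 2300, so the laminar assumption holds.

V ≈ 0.0763 m/s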